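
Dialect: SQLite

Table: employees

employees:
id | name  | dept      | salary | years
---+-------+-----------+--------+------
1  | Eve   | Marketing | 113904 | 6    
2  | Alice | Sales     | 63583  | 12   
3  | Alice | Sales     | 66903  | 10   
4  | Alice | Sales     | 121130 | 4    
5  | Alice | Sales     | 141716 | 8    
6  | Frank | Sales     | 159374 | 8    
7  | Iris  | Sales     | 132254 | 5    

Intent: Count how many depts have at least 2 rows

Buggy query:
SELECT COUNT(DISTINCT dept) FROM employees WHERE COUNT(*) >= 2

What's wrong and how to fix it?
Bug: WHERE filters individual rows, not groups, so a group-level COUNT is invalid there

Fix: Use a subquery that GROUPs and filters with HAVING, then count its rows

Corrected query:
SELECT COUNT(*) FROM (SELECT dept FROM employees GROUP BY dept HAVING COUNT(*) >= 2)

Result:
COUNT(*)
--------
1       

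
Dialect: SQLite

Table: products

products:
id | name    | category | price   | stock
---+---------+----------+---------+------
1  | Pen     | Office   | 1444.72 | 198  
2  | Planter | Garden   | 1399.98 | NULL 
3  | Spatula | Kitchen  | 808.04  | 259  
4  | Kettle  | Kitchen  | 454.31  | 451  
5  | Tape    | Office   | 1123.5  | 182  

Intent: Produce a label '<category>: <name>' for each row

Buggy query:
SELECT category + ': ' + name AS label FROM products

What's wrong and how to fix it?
Bug: '+' is numeric addition; on text columns SQLite converts them to 0 instead of concatenating

Fix: Replace + with || to concatenate text

Corrected query:
SELECT category || ': ' || name AS label FROM products

Result:
label           
----------------
Office: Pen     
Garden: Planter 
Kitchen: Spatula
Kitchen: Kettle 
Office: Tape    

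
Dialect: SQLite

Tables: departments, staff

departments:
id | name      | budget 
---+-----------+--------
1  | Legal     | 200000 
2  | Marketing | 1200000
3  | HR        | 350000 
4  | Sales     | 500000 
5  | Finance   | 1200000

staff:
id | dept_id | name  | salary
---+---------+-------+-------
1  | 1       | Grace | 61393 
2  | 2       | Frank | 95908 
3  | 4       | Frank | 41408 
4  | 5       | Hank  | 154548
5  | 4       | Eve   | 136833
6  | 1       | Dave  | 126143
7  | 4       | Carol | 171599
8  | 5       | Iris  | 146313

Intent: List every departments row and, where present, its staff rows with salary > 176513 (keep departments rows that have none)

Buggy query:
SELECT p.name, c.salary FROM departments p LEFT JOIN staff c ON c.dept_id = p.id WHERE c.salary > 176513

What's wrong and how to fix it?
Bug: A WHERE condition on the right-hand table after LEFT JOIN drops unmatched parents

Fix: Put 'c.salary > 176513' in the JOIN's ON clause instead of WHERE

Corrected query:
SELECT p.name, c.salary FROM departments p LEFT JOIN staff c ON c.dept_id = p.id AND c.salary > 176513

Result:
name      | salary
----------+-------
Legal     | NULL  
Marketing | NULL  
HR        | NULL  
Sales     | NULL  
Finance   | NULL  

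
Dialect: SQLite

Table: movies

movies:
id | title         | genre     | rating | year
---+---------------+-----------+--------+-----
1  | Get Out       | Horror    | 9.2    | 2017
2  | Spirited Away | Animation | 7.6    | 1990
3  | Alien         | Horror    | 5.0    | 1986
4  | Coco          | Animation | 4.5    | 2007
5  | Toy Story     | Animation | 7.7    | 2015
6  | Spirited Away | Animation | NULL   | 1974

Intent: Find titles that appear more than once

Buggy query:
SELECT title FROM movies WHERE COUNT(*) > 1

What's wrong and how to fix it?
Bug: COUNT(*) is an aggregate and cannot be used in WHERE

Fix: GROUP BY title, then filter groups with HAVING COUNT(*) > 1

Corrected query:
SELECT title FROM movies GROUP BY title HAVING COUNT(*) > 1

Result:
title        
-------------
Spirited Away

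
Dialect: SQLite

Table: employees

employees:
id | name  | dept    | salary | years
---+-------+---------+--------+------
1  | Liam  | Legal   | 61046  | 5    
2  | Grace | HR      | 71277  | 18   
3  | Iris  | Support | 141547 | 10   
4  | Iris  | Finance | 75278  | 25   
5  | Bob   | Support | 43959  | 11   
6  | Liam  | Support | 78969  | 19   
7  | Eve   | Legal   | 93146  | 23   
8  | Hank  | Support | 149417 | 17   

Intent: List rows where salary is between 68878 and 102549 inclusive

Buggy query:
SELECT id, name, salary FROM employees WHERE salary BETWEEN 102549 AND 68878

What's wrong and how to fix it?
Bug: BETWEEN expects the lower bound first; with 102549 AND 68878 the range is empty

Fix: Write BETWEEN 68878 AND 102549

Corrected query:
SELECT id, name, salary FROM employees WHERE salary BETWEEN 68878 AND 102549

Result:
id | name  | salary
---+-------+-------
2  | Grace | 71277 
4  | Iris  | 75278 
6  | Liam  | 78969 
7  | Eve   | 93146 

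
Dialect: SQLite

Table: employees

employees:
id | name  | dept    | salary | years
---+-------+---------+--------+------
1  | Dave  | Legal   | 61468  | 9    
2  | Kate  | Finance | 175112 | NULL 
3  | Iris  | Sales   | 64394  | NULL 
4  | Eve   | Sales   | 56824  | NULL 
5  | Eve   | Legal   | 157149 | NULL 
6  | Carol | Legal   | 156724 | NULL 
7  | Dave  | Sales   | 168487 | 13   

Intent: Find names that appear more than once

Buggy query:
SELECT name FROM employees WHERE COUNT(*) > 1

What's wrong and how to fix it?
Bug: WHERE can't reference COUNT(*); aggregates are computed after WHERE

Fix: Group first, then use HAVING for the count condition

Corrected query:
SELECT name FROM employees GROUP BY name HAVING COUNT(*) > 1

Result:
name
----
Dave
Eve 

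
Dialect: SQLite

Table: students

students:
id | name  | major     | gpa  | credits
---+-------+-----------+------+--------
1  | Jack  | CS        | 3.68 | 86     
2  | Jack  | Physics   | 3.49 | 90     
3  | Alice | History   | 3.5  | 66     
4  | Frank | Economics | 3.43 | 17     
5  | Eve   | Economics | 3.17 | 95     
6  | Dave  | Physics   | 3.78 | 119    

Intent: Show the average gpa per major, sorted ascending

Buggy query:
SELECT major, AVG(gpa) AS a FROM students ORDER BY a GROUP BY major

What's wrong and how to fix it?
Bug: GROUP BY must precede ORDER BY

Fix: Reorder: SELECT … FROM … GROUP BY … ORDER BY …

Corrected query:
SELECT major, AVG(gpa) AS a FROM students GROUP BY major ORDER BY a

Result:
major     | a    
----------+------
Economics | 3.3  
History   | 3.5  
Physics   | 3.635
CS        | 3.68 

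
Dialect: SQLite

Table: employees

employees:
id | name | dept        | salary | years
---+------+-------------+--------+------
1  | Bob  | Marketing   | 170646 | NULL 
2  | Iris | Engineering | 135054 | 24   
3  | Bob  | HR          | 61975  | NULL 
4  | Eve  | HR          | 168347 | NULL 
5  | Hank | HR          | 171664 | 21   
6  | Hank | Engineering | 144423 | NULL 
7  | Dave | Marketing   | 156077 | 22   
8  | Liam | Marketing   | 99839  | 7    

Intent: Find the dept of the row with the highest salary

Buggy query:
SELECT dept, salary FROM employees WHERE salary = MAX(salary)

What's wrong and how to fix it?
Bug: WHERE is evaluated per row; an aggregate over the whole table isn't defined there

Fix: Wrap MAX in a scalar subquery so WHERE compares against a single value

Corrected query:
SELECT dept, salary FROM employees WHERE salary = (SELECT MAX(salary) FROM employees)

Result:
dept | salary
-----+-------
HR   | 171664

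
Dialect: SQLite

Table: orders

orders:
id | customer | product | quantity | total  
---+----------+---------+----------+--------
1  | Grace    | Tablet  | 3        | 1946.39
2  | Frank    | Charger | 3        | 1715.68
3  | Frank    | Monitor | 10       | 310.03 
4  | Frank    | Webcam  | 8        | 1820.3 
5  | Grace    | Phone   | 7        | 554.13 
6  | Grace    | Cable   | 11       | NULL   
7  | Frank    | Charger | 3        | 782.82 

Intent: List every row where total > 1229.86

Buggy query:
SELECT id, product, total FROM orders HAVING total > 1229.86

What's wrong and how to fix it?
Bug: This is a non-aggregate query (no GROUP BY, no aggregates), so in SQLite the HAVING clause is invalid here; a row-level condition belongs in WHERE

Fix: Use WHERE for row-level filtering

Corrected query:
SELECT id, product, total FROM orders WHERE total > 1229.86

Result:
id | product | total  
---+---------+--------
1  | Tablet  | 1946.39
2  | Charger | 1715.68
4  | Webcam  | 1820.3 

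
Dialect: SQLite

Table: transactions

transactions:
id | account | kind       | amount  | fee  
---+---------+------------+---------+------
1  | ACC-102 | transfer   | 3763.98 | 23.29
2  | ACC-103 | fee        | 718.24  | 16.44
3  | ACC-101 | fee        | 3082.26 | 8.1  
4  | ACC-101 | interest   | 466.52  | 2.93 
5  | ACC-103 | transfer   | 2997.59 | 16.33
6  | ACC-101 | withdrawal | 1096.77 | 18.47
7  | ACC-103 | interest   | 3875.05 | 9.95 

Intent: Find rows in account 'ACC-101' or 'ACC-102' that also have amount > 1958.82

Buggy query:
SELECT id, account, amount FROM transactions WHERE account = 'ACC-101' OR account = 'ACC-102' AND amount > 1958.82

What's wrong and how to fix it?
Bug: Without parentheses, AND is evaluated before OR, so the amount filter only applies to the 'ACC-102' branch

Fix: Group the OR with parentheses (or use IN), then AND the threshold

Corrected query:
SELECT id, account, amount FROM transactions WHERE (account = 'ACC-101' OR account = 'ACC-102') AND amount > 1958.82

Result:
id | account | amount 
---+---------+--------
1  | ACC-102 | 3763.98
3  | ACC-101 | 3082.26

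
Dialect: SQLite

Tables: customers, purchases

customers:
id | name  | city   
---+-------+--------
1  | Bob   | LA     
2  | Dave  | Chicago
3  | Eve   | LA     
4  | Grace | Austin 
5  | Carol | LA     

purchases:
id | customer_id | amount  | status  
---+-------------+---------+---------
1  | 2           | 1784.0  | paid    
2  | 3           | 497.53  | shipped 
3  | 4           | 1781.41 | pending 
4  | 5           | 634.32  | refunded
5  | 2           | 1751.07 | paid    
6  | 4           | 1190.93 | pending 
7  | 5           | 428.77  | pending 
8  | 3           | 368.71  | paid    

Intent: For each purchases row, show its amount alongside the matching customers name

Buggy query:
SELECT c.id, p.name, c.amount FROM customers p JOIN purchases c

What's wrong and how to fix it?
Bug: Missing join condition: each purchases row is matched to all customers rows instead of just its own

Fix: Specify the join condition linking the foreign key to the parent id

Corrected query:
SELECT c.id, p.name, c.amount FROM customers p JOIN purchases c ON c.customer_id = p.id

Result:
id | name  | amount 
---+-------+--------
1  | Dave  | 1784   
2  | Eve   | 497.53 
3  | Grace | 1781.41
4  | Carol | 634.32 
5  | Dave  | 1751.07
6  | Grace | 1190.93
7  | Carol | 428.77 
8  | Eve   | 368.71 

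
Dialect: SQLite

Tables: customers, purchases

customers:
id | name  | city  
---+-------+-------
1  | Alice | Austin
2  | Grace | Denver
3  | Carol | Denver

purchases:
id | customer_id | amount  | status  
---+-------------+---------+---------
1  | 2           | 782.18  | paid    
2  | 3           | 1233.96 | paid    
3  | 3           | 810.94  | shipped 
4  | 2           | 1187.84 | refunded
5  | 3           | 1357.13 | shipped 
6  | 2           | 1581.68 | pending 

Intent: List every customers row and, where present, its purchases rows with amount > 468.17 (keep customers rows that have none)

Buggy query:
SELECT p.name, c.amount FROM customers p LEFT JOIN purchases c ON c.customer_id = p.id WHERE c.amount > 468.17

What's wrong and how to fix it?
Bug: A WHERE condition on the right-hand table after LEFT JOIN drops unmatched parents

Fix: Move the right-table condition into the ON clause so unmatched parents are kept

Corrected query:
SELECT p.name, c.amount FROM customers p LEFT JOIN purchases c ON c.customer_id = p.id AND c.amount > 468.17

Result:
name  | amount 
------+--------
Alice | NULL   
Grace | 782.18 
Grace | 1187.84
Grace | 1581.68
Carol | 810.94 
Carol | 1233.96
Carol | 1357.13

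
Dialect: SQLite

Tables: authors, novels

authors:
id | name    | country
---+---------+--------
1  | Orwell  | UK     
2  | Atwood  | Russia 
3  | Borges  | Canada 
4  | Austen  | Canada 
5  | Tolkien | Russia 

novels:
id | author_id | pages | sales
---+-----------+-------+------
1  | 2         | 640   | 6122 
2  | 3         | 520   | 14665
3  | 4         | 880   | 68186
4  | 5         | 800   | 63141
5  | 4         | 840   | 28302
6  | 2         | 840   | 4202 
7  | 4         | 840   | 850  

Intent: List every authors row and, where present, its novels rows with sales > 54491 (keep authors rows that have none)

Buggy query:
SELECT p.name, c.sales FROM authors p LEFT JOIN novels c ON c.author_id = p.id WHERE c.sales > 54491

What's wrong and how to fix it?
Bug: A WHERE condition on the right-hand table after LEFT JOIN drops unmatched parents

Fix: Put 'c.sales > 54491' in the JOIN's ON clause instead of WHERE

Corrected query:
SELECT p.name, c.sales FROM authors p LEFT JOIN novels c ON c.author_id = p.id AND c.sales > 54491

Result:
name    | sales
--------+------
Orwell  | NULL 
Atwood  | NULL 
Borges  | NULL 
Austen  | 68186
Tolkien | 63141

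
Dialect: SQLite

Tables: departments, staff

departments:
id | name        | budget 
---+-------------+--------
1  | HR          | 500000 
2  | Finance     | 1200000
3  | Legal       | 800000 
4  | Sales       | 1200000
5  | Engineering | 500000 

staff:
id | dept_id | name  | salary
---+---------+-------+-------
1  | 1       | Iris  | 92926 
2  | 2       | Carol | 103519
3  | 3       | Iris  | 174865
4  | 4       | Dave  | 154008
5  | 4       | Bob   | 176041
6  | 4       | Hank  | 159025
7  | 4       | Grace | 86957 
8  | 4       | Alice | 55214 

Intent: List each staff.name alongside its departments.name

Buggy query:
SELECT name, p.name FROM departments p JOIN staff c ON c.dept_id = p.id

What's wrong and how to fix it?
Bug: Both tables have a 'name' column; the unqualified reference is ambiguous

Fix: Prefix ambiguous columns with the table alias

Corrected query:
SELECT c.name, p.name FROM departments p JOIN staff c ON c.dept_id = p.id

Result:
name  | name   
------+--------
Iris  | HR     
Carol | Finance
Iris  | Legal  
Dave  | Sales  
Bob   | Sales  
Hank  | Sales  
Grace | Sales  
Alice | Sales  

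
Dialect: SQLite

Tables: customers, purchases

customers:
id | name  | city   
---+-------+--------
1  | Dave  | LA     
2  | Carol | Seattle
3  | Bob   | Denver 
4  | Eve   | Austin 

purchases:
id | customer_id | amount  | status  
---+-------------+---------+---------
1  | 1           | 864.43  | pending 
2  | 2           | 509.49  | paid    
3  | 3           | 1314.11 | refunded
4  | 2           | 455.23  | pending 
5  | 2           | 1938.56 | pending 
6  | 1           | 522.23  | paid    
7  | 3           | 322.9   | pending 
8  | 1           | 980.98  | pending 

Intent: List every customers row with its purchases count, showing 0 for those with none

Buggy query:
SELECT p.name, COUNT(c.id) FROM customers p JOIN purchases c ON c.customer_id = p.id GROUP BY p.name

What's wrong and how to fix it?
Bug: An inner join excludes parents with zero children

Fix: Use LEFT JOIN so parents without children still appear (COUNT(c.id) gives 0)

Corrected query:
SELECT p.name, COUNT(c.id) FROM customers p LEFT JOIN purchases c ON c.customer_id = p.id GROUP BY p.name

Result:
name  | COUNT(c.id)
------+------------
Bob   | 2          
Carol | 3          
Dave  | 3          
Eve   | 0          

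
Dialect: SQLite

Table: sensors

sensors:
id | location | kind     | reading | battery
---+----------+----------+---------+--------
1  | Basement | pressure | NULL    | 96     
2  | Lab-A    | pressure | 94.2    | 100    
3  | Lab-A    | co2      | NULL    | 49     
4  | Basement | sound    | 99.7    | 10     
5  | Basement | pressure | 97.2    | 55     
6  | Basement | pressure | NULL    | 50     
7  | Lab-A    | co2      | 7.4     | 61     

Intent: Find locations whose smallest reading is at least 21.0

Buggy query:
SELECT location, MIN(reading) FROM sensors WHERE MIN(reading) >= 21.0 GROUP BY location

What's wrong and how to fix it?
Bug: Aggregates like MIN are computed per group after WHERE runs

Fix: Use HAVING for the per-group MIN condition

Corrected query:
SELECT location, MIN(reading) FROM sensors GROUP BY location HAVING MIN(reading) >= 21.0

Result:
location | MIN(reading)
---------+-------------
Basement | 97.2        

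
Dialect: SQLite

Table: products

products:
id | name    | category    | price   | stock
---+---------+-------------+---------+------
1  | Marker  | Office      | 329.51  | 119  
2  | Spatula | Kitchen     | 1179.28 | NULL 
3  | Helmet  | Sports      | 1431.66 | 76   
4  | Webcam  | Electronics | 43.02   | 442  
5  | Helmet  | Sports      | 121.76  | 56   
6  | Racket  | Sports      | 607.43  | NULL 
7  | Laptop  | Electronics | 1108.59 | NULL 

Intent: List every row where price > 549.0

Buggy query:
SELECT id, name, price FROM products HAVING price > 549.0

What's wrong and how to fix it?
Bug: HAVING filters the output of aggregation, but this query has no GROUP BY and no aggregate functions, so SQLite rejects it (HAVING clause on a non-aggregate query); the condition here is per row

Fix: Replace HAVING with WHERE since the condition applies to individual rows

Corrected query:
SELECT id, name, price FROM products WHERE price > 549.0

Result:
id | name    | price  
---+---------+--------
2  | Spatula | 1179.28
3  | Helmet  | 1431.66
6  | Racket  | 607.43 
7  | Laptop  | 1108.59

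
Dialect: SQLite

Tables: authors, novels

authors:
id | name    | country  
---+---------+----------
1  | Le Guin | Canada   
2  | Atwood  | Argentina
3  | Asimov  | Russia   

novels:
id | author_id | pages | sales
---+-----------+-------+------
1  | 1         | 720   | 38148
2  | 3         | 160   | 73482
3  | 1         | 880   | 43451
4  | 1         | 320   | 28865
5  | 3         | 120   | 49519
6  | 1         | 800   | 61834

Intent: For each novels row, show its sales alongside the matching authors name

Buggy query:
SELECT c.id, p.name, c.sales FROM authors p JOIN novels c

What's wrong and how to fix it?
Bug: Missing join condition: each novels row is matched to all authors rows instead of just its own

Fix: Specify the join condition linking the foreign key to the parent id

Corrected query:
SELECT c.id, p.name, c.sales FROM authors p JOIN novels c ON c.author_id = p.id

Result:
id | name    | sales
---+---------+------
1  | Le Guin | 38148
2  | Asimov  | 73482
3  | Le Guin | 43451
4  | Le Guin | 28865
5  | Asimov  | 49519
6  | Le Guin | 61834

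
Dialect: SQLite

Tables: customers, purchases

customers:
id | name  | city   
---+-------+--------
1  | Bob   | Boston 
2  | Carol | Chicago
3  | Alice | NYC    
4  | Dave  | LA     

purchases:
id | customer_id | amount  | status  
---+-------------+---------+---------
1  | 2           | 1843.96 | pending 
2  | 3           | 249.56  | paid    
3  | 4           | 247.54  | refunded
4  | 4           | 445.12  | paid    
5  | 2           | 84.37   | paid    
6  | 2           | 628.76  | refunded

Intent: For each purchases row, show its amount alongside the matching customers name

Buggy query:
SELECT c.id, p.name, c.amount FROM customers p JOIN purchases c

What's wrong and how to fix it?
Bug: Missing join condition: each purchases row is matched to all customers rows instead of just its own

Fix: Add ON c.customer_id = p.id to the JOIN

Corrected query:
SELECT c.id, p.name, c.amount FROM customers p JOIN purchases c ON c.customer_id = p.id

Result:
id | name  | amount 
---+-------+--------
1  | Carol | 1843.96
2  | Alice | 249.56 
3  | Dave  | 247.54 
4  | Dave  | 445.12 
5  | Carol | 84.37  
6  | Carol | 628.76 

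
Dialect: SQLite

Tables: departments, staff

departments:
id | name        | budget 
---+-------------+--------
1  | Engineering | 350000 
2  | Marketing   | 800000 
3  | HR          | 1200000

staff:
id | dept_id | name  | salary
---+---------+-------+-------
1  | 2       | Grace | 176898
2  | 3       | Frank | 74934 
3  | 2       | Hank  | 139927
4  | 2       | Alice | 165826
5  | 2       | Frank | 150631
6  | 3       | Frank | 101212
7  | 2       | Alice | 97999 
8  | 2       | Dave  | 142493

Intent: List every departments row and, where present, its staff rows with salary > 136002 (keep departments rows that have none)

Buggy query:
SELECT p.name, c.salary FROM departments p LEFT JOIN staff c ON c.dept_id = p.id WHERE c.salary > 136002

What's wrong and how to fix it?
Bug: Filtering c.salary in WHERE discards the NULL rows produced by LEFT JOIN, turning it into an inner join

Fix: Put 'c.salary > 136002' in the JOIN's ON clause instead of WHERE

Corrected query:
SELECT p.name, c.salary FROM departments p LEFT JOIN staff c ON c.dept_id = p.id AND c.salary > 136002

Result:
name        | salary
------------+-------
Engineering | NULL  
Marketing   | 139927
Marketing   | 142493
Marketing   | 150631
Marketing   | 165826
Marketing   | 176898
HR          | NULL  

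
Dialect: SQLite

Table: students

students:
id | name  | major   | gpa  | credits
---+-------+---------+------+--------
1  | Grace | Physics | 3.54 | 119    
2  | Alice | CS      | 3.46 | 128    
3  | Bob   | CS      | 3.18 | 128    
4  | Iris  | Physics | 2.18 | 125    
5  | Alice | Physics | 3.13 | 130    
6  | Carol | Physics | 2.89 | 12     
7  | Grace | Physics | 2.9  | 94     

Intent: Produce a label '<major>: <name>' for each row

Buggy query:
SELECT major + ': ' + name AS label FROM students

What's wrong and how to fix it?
Bug: '+' is numeric addition; on text columns SQLite converts them to 0 instead of concatenating

Fix: Replace + with || to concatenate text

Corrected query:
SELECT major || ': ' || name AS label FROM students

Result:
label         
--------------
Physics: Grace
CS: Alice     
CS: Bob       
Physics: Iris 
Physics: Alice
Physics: Carol
Physics: Grace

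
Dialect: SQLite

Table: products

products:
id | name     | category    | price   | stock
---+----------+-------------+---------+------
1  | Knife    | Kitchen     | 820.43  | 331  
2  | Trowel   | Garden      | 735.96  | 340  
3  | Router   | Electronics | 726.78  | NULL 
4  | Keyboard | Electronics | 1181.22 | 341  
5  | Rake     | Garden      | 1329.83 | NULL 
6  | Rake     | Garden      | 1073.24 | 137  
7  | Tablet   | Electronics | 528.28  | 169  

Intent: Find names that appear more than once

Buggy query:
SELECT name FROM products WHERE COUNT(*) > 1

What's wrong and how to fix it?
Bug: COUNT(*) is an aggregate and cannot be used in WHERE

Fix: Group first, then use HAVING for the count condition

Corrected query:
SELECT name FROM products GROUP BY name HAVING COUNT(*) > 1

Result:
name
----
Rake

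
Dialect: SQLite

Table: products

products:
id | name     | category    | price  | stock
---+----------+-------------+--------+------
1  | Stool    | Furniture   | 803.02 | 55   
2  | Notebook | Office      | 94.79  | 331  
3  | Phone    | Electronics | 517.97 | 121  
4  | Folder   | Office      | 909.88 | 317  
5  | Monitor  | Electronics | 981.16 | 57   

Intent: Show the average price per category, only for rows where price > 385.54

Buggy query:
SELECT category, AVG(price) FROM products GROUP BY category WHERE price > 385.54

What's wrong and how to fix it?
Bug: WHERE cannot follow GROUP BY

Fix: Move the WHERE clause before GROUP BY

Corrected query:
SELECT category, AVG(price) FROM products WHERE price > 385.54 GROUP BY category

Result:
category    | AVG(price)
------------+-----------
Electronics | 749.565   
Furniture   | 803.02    
Office      | 909.88    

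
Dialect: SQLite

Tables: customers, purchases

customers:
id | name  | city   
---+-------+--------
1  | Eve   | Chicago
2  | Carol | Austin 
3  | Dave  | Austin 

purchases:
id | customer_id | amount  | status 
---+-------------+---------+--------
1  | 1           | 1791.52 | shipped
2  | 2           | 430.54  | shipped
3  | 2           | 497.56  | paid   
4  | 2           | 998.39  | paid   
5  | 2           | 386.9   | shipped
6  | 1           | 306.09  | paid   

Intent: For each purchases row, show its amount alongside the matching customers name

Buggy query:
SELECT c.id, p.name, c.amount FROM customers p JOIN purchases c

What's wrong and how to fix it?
Bug: Missing join condition: each purchases row is matched to all customers rows instead of just its own

Fix: Add ON c.customer_id = p.id to the JOIN

Corrected query:
SELECT c.id, p.name, c.amount FROM customers p JOIN purchases c ON c.customer_id = p.id

Result:
id | name  | amount 
---+-------+--------
1  | Eve   | 1791.52
2  | Carol | 430.54 
3  | Carol | 497.56 
4  | Carol | 998.39 
5  | Carol | 386.9  
6  | Eve   | 306.09 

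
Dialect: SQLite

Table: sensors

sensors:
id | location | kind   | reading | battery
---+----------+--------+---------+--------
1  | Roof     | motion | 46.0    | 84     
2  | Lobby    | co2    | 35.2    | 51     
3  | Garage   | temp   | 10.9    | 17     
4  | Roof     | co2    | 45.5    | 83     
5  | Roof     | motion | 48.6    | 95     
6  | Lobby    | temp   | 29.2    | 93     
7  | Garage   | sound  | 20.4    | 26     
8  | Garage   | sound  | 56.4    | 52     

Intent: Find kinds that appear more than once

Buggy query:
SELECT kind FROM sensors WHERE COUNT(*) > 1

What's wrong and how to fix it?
Bug: WHERE can't reference COUNT(*); aggregates are computed after WHERE

Fix: GROUP BY kind, then filter groups with HAVING COUNT(*) > 1

Corrected query:
SELECT kind FROM sensors GROUP BY kind HAVING COUNT(*) > 1

Result:
kind  
------
co2   
motion
sound 
temp  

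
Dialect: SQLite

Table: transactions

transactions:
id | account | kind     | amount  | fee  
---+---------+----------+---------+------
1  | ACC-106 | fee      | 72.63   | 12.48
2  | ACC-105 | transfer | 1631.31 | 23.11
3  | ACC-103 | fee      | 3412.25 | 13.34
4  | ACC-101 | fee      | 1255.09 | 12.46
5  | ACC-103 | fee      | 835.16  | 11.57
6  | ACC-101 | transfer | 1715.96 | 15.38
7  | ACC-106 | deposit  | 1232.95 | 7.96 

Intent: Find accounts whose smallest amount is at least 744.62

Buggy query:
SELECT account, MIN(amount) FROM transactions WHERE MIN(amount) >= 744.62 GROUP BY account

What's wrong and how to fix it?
Bug: MIN() in WHERE is a misuse of aggregate

Fix: Use HAVING for the per-group MIN condition

Corrected query:
SELECT account, MIN(amount) FROM transactions GROUP BY account HAVING MIN(amount) >= 744.62

Result:
account | MIN(amount)
--------+------------
ACC-101 | 1255.09    
ACC-103 | 835.16     
ACC-105 | 1631.31    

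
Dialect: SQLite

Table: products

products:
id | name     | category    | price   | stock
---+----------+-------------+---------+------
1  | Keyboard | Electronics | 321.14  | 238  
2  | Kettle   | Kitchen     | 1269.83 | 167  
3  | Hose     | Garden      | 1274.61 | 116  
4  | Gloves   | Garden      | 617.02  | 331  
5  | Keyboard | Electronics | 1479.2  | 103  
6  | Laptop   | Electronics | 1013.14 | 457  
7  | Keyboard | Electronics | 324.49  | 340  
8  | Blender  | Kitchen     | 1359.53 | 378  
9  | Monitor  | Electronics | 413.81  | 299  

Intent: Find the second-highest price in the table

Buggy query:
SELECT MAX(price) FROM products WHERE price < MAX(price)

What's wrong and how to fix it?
Bug: MAX(price) on the right of the comparison is an aggregate-in-WHERE error

Fix: Put the inner MAX in a scalar subquery

Corrected query:
SELECT MAX(price) FROM products WHERE price < (SELECT MAX(price) FROM products)

Result:
MAX(price)
----------
1359.53   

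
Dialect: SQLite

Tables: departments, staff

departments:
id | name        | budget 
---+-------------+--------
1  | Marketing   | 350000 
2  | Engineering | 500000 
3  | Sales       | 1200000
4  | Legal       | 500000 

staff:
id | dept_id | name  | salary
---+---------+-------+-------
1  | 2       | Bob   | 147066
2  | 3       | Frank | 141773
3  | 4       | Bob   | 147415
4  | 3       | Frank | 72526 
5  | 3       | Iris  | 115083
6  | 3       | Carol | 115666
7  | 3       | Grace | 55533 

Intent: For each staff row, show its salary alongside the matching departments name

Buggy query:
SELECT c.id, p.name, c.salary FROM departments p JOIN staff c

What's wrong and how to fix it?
Bug: JOIN with no ON clause produces a cartesian product; every staff row pairs with every departments row

Fix: Specify the join condition linking the foreign key to the parent id

Corrected query:
SELECT c.id, p.name, c.salary FROM departments p JOIN staff c ON c.dept_id = p.id

Result:
id | name        | salary
---+-------------+-------
1  | Engineering | 147066
2  | Sales       | 141773
3  | Legal       | 147415
4  | Sales       | 72526 
5  | Sales       | 115083
6  | Sales       | 115666
7  | Sales       | 55533 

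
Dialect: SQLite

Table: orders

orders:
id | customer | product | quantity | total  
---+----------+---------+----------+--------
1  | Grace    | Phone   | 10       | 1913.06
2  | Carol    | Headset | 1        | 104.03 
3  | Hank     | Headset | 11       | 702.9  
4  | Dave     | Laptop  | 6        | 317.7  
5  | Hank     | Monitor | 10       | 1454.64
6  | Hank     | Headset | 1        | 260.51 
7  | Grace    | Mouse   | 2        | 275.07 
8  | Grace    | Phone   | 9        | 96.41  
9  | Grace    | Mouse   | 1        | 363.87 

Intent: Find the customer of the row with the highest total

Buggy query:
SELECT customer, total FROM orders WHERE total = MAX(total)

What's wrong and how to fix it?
Bug: WHERE is evaluated per row; an aggregate over the whole table isn't defined there

Fix: Use a subquery: WHERE total = (SELECT MAX(total) FROM orders)

Corrected query:
SELECT customer, total FROM orders WHERE total = (SELECT MAX(total) FROM orders)

Result:
customer | total  
---------+--------
Grace    | 1913.06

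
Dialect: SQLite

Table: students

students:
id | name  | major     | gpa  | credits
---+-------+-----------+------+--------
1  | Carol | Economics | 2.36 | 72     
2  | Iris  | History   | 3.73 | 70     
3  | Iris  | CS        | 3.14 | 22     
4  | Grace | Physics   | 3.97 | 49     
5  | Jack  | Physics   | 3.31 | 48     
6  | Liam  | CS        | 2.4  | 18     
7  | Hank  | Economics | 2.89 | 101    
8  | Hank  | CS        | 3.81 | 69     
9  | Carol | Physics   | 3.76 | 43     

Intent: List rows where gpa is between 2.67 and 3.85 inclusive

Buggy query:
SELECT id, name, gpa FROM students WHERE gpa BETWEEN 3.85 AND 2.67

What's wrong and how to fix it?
Bug: The bounds are reversed; BETWEEN a AND b requires a <= b to match anything

Fix: Swap the bounds so the smaller value comes first

Corrected query:
SELECT id, name, gpa FROM students WHERE gpa BETWEEN 2.67 AND 3.85

Result:
id | name  | gpa 
---+-------+-----
2  | Iris  | 3.73
3  | Iris  | 3.14
5  | Jack  | 3.31
7  | Hank  | 2.89
8  | Hank  | 3.81
9  | Carol | 3.76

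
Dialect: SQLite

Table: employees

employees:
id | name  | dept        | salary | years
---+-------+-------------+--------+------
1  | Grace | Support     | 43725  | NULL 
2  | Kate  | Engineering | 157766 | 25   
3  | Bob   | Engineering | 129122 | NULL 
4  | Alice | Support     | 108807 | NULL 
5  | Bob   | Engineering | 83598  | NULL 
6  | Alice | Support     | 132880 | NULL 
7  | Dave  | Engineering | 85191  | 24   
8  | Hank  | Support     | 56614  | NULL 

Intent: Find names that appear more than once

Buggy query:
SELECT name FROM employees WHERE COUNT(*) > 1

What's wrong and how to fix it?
Bug: COUNT(*) is an aggregate and cannot be used in WHERE

Fix: GROUP BY name, then filter groups with HAVING COUNT(*) > 1

Corrected query:
SELECT name FROM employees GROUP BY name HAVING COUNT(*) > 1

Result:
name 
-----
Alice
Bob  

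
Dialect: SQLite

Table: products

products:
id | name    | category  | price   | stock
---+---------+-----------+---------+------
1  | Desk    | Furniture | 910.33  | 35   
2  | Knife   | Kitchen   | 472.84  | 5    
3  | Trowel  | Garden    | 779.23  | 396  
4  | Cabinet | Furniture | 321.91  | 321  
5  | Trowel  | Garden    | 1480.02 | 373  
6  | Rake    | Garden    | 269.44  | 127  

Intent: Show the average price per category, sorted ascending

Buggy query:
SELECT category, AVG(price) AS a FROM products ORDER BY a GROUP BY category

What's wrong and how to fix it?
Bug: ORDER BY appears before GROUP BY; SQL clause order requires GROUP BY first

Fix: Reorder: SELECT … FROM … GROUP BY … ORDER BY …

Corrected query:
SELECT category, AVG(price) AS a FROM products GROUP BY category ORDER BY a

Result:
category  | a         
----------+-----------
Kitchen   | 472.84    
Furniture | 616.12    
Garden    | 842.896667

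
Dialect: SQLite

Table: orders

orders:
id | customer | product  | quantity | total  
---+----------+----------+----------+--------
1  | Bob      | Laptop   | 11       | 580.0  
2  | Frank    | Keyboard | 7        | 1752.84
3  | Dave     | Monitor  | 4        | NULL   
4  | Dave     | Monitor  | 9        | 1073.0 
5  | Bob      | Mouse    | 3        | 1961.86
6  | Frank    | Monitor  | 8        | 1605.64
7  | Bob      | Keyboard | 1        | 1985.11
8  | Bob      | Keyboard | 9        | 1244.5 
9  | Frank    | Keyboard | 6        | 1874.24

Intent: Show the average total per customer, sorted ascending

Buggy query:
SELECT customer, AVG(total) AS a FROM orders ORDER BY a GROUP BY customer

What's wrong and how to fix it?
Bug: GROUP BY must precede ORDER BY

Fix: Reorder: SELECT … FROM … GROUP BY … ORDER BY …

Corrected query:
SELECT customer, AVG(total) AS a FROM orders GROUP BY customer ORDER BY a

Result:
customer | a        
---------+----------
Dave     | 1073     
Bob      | 1442.8675
Frank    | 1744.24  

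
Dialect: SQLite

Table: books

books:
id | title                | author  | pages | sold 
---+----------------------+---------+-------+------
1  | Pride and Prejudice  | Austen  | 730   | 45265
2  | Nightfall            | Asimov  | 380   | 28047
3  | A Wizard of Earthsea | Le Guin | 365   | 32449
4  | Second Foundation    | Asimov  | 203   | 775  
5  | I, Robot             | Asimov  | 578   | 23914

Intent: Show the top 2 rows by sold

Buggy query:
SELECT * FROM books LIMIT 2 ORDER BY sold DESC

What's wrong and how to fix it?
Bug: LIMIT must come after ORDER BY

Fix: Sort with ORDER BY, then apply LIMIT

Corrected query:
SELECT * FROM books ORDER BY sold DESC LIMIT 2

Result:
id | title                | author  | pages | sold 
---+----------------------+---------+-------+------
1  | Pride and Prejudice  | Austen  | 730   | 45265
3  | A Wizard of Earthsea | Le Guin | 365   | 32449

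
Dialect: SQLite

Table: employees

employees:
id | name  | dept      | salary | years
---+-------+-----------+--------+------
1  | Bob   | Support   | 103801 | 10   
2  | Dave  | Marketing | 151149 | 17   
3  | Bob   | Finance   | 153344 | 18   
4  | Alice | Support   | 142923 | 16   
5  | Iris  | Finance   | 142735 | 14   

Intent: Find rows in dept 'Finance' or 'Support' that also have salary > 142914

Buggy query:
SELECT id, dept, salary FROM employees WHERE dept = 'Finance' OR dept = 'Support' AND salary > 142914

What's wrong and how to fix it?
Bug: AND binds tighter than OR, so this parses as dept = 'Finance' OR (dept = 'Support' AND salary > 142914)

Fix: Group the OR with parentheses (or use IN), then AND the threshold

Corrected query:
SELECT id, dept, salary FROM employees WHERE (dept = 'Finance' OR dept = 'Support') AND salary > 142914

Result:
id | dept    | salary
---+---------+-------
3  | Finance | 153344
4  | Support | 142923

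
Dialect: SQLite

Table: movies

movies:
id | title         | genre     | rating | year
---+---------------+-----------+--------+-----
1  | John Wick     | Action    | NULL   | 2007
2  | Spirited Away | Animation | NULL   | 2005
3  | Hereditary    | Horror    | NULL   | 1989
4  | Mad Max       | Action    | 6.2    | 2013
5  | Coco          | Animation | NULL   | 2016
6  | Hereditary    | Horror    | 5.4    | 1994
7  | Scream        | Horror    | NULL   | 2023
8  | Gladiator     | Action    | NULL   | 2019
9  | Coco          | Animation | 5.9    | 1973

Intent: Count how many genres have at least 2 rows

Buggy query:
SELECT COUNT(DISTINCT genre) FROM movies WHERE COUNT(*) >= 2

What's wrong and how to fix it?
Bug: WHERE filters individual rows, not groups, so a group-level COUNT is invalid there

Fix: Group first with HAVING COUNT(*) >= 2, then COUNT the resulting groups

Corrected query:
SELECT COUNT(*) FROM (SELECT genre FROM movies GROUP BY genre HAVING COUNT(*) >= 2)

Result:
COUNT(*)
--------
3       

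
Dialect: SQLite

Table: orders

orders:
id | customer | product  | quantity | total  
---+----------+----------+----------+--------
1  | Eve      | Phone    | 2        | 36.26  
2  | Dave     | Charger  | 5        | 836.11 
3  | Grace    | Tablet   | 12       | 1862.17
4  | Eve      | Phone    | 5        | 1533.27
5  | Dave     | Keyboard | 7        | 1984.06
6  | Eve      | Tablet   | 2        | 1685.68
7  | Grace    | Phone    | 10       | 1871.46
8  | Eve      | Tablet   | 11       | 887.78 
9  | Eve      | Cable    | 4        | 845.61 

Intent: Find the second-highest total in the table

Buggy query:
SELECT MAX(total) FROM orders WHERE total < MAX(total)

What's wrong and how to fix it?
Bug: The inner MAX is an aggregate inside WHERE, which is not allowed

Fix: Put the inner MAX in a scalar subquery

Corrected query:
SELECT MAX(total) FROM orders WHERE total < (SELECT MAX(total) FROM orders)

Result:
MAX(total)
----------
1871.46   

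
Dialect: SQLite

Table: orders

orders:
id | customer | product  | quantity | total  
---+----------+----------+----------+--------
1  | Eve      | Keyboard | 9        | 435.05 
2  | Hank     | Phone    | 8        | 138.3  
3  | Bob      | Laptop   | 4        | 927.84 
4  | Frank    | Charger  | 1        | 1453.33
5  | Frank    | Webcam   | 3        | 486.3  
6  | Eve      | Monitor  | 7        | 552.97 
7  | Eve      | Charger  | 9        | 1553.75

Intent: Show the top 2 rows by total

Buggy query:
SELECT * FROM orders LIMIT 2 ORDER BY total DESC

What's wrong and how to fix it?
Bug: ORDER BY cannot follow LIMIT; LIMIT is the final clause

Fix: Swap the clauses: ORDER BY first, then LIMIT

Corrected query:
SELECT * FROM orders ORDER BY total DESC LIMIT 2

Result:
id | customer | product | quantity | total  
---+----------+---------+----------+--------
7  | Eve      | Charger | 9        | 1553.75
4  | Frank    | Charger | 1        | 1453.33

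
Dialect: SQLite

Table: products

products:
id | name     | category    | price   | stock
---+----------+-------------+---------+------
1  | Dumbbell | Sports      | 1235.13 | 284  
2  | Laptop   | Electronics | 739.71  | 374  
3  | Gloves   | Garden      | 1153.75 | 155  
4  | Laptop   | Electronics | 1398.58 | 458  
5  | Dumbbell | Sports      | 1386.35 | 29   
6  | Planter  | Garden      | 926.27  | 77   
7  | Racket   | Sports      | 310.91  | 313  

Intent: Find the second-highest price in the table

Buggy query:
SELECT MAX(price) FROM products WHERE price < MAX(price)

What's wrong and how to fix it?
Bug: MAX(price) on the right of the comparison is an aggregate-in-WHERE error

Fix: Put the inner MAX in a scalar subquery

Corrected query:
SELECT MAX(price) FROM products WHERE price < (SELECT MAX(price) FROM products)

Result:
MAX(price)
----------
1386.35   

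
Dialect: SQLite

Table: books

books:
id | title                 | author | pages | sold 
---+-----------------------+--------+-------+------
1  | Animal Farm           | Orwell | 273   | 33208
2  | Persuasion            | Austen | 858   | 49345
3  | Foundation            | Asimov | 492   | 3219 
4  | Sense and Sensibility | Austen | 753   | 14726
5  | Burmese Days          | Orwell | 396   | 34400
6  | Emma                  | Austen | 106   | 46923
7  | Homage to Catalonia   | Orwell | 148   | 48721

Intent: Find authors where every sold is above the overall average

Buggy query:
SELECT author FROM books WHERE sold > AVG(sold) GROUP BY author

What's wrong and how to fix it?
Bug: AVG() is an aggregate; it can't sit directly in WHERE

Fix: Use a subquery for AVG and a HAVING MIN(...) filter so the condition holds for every row in the group

Corrected query:
SELECT author FROM books GROUP BY author HAVING MIN(sold) > (SELECT AVG(sold) FROM books)

Result:
author
------
Orwell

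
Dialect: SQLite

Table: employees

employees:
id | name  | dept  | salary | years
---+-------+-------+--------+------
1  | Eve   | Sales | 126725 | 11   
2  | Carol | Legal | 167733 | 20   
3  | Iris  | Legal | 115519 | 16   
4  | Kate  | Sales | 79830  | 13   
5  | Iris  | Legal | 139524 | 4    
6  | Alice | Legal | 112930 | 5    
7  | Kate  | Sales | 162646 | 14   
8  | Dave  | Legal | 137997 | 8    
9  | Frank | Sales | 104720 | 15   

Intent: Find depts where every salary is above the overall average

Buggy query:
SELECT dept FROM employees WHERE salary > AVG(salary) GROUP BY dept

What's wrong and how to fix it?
Bug: WHERE evaluates per row before aggregation, so AVG() is unavailable

Fix: Compute the overall average in a scalar subquery and compare each group's MIN against it in HAVING

Corrected query:
SELECT dept FROM employees GROUP BY dept HAVING MIN(salary) > (SELECT AVG(salary) FROM employees)

Result:
(no rows)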